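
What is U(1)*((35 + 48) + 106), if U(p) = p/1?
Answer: 189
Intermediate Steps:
U(p) = p (U(p) = p*1 = p)
U(1)*((35 + 48) + 106) = 1*((35 + 48) + 106) = 1*(83 + 106) = 1*189 = 189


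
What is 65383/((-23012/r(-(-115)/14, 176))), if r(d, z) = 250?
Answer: -8172875/11506 ≈ -710.31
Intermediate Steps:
65383/((-23012/r(-(-115)/14, 176))) = 65383/((-23012/250)) = 65383/((-23012*1/250)) = 65383/(-11506/125) = 65383*(-125/11506) = -8172875/11506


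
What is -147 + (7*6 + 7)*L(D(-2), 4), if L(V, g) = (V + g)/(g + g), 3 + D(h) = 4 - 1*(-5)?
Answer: -343/4 ≈ -85.750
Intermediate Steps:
D(h) = 6 (D(h) = -3 + (4 - 1*(-5)) = -3 + (4 + 5) = -3 + 9 = 6)
L(V, g) = (V + g)/(2*g) (L(V, g) = (V + g)/((2*g)) = (V + g)*(1/(2*g)) = (V + g)/(2*g))
-147 + (7*6 + 7)*L(D(-2), 4) = -147 + (7*6 + 7)*((1/2)*(6 + 4)/4) = -147 + (42 + 7)*((1/2)*(1/4)*10) = -147 + 49*(5/4) = -147 + 245/4 = -343/4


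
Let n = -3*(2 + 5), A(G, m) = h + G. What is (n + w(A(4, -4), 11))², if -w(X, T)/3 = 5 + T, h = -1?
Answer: 4761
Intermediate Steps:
A(G, m) = -1 + G
w(X, T) = -15 - 3*T (w(X, T) = -3*(5 + T) = -15 - 3*T)
n = -21 (n = -3*7 = -21)
(n + w(A(4, -4), 11))² = (-21 + (-15 - 3*11))² = (-21 + (-15 - 33))² = (-21 - 48)² = (-69)² = 4761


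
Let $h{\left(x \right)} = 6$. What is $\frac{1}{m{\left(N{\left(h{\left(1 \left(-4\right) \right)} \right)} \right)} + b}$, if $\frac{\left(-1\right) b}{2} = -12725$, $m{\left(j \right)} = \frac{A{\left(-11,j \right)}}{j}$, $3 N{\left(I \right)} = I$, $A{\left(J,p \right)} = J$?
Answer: $\frac{2}{50889} \approx 3.9301 \cdot 10^{-5}$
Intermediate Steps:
$N{\left(I \right)} = \frac{I}{3}$
$m{\left(j \right)} = - \frac{11}{j}$
$b = 25450$ ($b = \left(-2\right) \left(-12725\right) = 25450$)
$\frac{1}{m{\left(N{\left(h{\left(1 \left(-4\right) \right)} \right)} \right)} + b} = \frac{1}{- \frac{11}{\frac{1}{3} \cdot 6} + 25450} = \frac{1}{- \frac{11}{2} + 25450} = \frac{1}{\frac{50889}{2}} = \frac{2}{50889}$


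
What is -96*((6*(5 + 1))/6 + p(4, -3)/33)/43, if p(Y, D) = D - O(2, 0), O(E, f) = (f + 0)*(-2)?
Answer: -6240/473 ≈ -13.192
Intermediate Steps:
O(E, f) = -2*f (O(E, f) = f*(-2) = -2*f)
p(Y, D) = D (p(Y, D) = D - (-2)*0 = D - 1*0 = D + 0 = D)
-96*((6*(5 + 1))/6 + p(4, -3)/33)/43 = -96*((6*(5 + 1))/6 - 3/33)/43 = -96*((6*6)*(⅙) - 3*1/33)*(1/43) = -96*(36*(⅙) - 1/11)*(1/43) = -96*(6 - 1/11)*(1/43) = -96*65/11*(1/43) = -6240/11*1/43 = -6240/473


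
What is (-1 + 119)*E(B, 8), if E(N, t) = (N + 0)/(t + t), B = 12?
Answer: 177/2 ≈ 88.500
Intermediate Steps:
E(N, t) = N/(2*t) (E(N, t) = N/((2*t)) = N*(1/(2*t)) = N/(2*t))
(-1 + 119)*E(B, 8) = (-1 + 119)*((½)*12/8) = 118*((½)*12*(⅛)) = 118*(¾) = 177/2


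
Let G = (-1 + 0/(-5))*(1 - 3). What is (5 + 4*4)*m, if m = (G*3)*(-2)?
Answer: -252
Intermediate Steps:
G = 2 (G = (-1 + 0*(-1/5))*(-2) = (-1 + 0)*(-2) = -1*(-2) = 2)
m = -12 (m = (2*3)*(-2) = 6*(-2) = -12)
(5 + 4*4)*m = (5 + 4*4)*(-12) = (5 + 16)*(-12) = 21*(-12) = -252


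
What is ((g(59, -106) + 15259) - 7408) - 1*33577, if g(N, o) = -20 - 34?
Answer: -25780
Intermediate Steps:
g(N, o) = -54
((g(59, -106) + 15259) - 7408) - 1*33577 = ((-54 + 15259) - 7408) - 1*33577 = (15205 - 7408) - 33577 = 7797 - 33577 = -25780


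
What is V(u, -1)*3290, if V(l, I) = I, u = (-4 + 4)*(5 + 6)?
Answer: -3290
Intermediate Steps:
u = 0 (u = 0*11 = 0)
V(u, -1)*3290 = -1*3290 = -3290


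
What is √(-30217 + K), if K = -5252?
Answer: 3*I*√3941 ≈ 188.33*I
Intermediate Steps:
√(-30217 + K) = √(-30217 - 5252) = √(-35469) = 3*I*√3941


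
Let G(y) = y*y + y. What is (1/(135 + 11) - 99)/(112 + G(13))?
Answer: -14453/42924 ≈ -0.33671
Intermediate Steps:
G(y) = y + y**2 (G(y) = y**2 + y = y + y**2)
(1/(135 + 11) - 99)/(112 + G(13)) = (1/(135 + 11) - 99)/(112 + 13*(1 + 13)) = (1/146 - 99)/(112 + 13*14) = (1/146 - 99)/(112 + 182) = -14453/146/294 = -14453/146*1/294 = -14453/42924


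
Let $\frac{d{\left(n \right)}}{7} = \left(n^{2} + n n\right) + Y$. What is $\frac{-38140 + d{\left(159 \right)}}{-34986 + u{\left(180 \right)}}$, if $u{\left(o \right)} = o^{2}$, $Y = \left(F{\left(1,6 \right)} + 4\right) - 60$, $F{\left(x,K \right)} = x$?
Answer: $- \frac{315409}{2586} \approx -121.97$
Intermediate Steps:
$Y = -55$ ($Y = \left(1 + 4\right) - 60 = 5 - 60 = -55$)
$d{\left(n \right)} = -385 + 14 n^{2}$ ($d{\left(n \right)} = 7 \left(\left(n^{2} + n n\right) - 55\right) = 7 \left(\left(n^{2} + n^{2}\right) - 55\right) = 7 \left(2 n^{2} - 55\right) = 7 \left(-55 + 2 n^{2}\right) = -385 + 14 n^{2}$)
$\frac{-38140 + d{\left(159 \right)}}{-34986 + u{\left(180 \right)}} = \frac{-38140 - \left(385 - 14 \cdot 159^{2}\right)}{-34986 + 180^{2}} = \frac{-38140 + \left(-385 + 14 \cdot 25281\right)}{-34986 + 32400} = \frac{-38140 + \left(-385 + 353934\right)}{-2586} = \left(-38140 + 353549\right) \left(- \frac{1}{2586}\right) = 315409 \left(- \frac{1}{2586}\right) = - \frac{315409}{2586}$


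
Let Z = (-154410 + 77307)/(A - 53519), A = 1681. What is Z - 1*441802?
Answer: -22902054973/51838 ≈ -4.4180e+5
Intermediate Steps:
Z = 77103/51838 (Z = (-154410 + 77307)/(1681 - 53519) = -77103/(-51838) = -77103*(-1/51838) = 77103/51838 ≈ 1.4874)
Z - 1*441802 = 77103/51838 - 1*441802 = 77103/51838 - 441802 = -22902054973/51838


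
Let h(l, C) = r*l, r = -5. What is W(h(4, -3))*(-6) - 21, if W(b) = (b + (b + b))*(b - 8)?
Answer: -10101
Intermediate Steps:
h(l, C) = -5*l
W(b) = 3*b*(-8 + b) (W(b) = (b + 2*b)*(-8 + b) = (3*b)*(-8 + b) = 3*b*(-8 + b))
W(h(4, -3))*(-6) - 21 = (3*(-5*4)*(-8 - 5*4))*(-6) - 21 = (3*(-20)*(-8 - 20))*(-6) - 21 = (3*(-20)*(-28))*(-6) - 21 = 1680*(-6) - 21 = -10080 - 21 = -10101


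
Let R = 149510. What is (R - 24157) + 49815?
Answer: 175168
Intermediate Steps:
(R - 24157) + 49815 = (149510 - 24157) + 49815 = 125353 + 49815 = 175168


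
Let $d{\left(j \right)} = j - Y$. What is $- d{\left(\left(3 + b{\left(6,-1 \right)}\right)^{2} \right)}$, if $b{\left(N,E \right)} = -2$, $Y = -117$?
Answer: $-118$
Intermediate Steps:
$d{\left(j \right)} = 117 + j$ ($d{\left(j \right)} = j - -117 = j + 117 = 117 + j$)
$- d{\left(\left(3 + b{\left(6,-1 \right)}\right)^{2} \right)} = - (117 + \left(3 - 2\right)^{2}) = - (117 + 1^{2}) = - (117 + 1) = \left(-1\right) 118 = -118$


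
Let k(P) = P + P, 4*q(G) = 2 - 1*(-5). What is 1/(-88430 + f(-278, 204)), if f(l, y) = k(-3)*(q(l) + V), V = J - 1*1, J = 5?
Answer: -2/176929 ≈ -1.1304e-5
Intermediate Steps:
V = 4 (V = 5 - 1*1 = 5 - 1 = 4)
q(G) = 7/4 (q(G) = (2 - 1*(-5))/4 = (2 + 5)/4 = (¼)*7 = 7/4)
k(P) = 2*P
f(l, y) = -69/2 (f(l, y) = (2*(-3))*(7/4 + 4) = -6*23/4 = -69/2)
1/(-88430 + f(-278, 204)) = 1/(-88430 - 69/2) = 1/(-176929/2) = -2/176929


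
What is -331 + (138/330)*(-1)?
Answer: -18228/55 ≈ -331.42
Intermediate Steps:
-331 + (138/330)*(-1) = -331 + (138*(1/330))*(-1) = -331 + (23/55)*(-1) = -331 - 23/55 = -18228/55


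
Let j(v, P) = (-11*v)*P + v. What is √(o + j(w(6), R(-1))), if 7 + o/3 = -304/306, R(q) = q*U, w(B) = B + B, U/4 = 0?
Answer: I*√31161/51 ≈ 3.4613*I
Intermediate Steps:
U = 0 (U = 4*0 = 0)
w(B) = 2*B
R(q) = 0 (R(q) = q*0 = 0)
j(v, P) = v - 11*P*v (j(v, P) = -11*P*v + v = v - 11*P*v)
o = -1223/51 (o = -21 + 3*(-304/306) = -21 + 3*(-304*1/306) = -21 + 3*(-152/153) = -21 - 152/51 = -1223/51 ≈ -23.980)
√(o + j(w(6), R(-1))) = √(-1223/51 + (2*6)*(1 - 11*0)) = √(-1223/51 + 12*(1 + 0)) = √(-1223/51 + 12*1) = √(-1223/51 + 12) = √(-611/51) = I*√31161/51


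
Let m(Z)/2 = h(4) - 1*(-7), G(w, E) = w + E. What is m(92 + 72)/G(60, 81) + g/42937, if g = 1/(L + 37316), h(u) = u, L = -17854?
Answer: 18384077809/117825225054 ≈ 0.15603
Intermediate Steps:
G(w, E) = E + w
g = 1/19462 (g = 1/(-17854 + 37316) = 1/19462 ≈ 5.1382e-5)
m(Z) = 22 (m(Z) = 2*(4 - 1*(-7)) = 2*(4 + 7) = 2*11 = 22)
m(92 + 72)/G(60, 81) + g/42937 = 22/(81 + 60) + (1/19462)/42937 = 22/141 + (1/19462)*(1/42937) = 22*(1/141) + 1/835639894 = 22/141 + 1/835639894 = 18384077809/117825225054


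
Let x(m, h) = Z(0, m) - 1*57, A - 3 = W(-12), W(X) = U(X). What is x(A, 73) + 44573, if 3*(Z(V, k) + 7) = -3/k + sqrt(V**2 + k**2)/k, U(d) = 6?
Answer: 400583/9 ≈ 44509.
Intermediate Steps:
W(X) = 6
A = 9 (A = 3 + 6 = 9)
Z(V, k) = -7 - 1/k + sqrt(V**2 + k**2)/(3*k) (Z(V, k) = -7 + (-3/k + sqrt(V**2 + k**2)/k)/3 = -7 + (-1/k + sqrt(V**2 + k**2)/(3*k)) = -7 - 1/k + sqrt(V**2 + k**2)/(3*k))
x(m, h) = -57 + (-3 + sqrt(m**2) - 21*m)/(3*m) (x(m, h) = (-3 + sqrt(0**2 + m**2) - 21*m)/(3*m) - 1*57 = (-3 + sqrt(0 + m**2) - 21*m)/(3*m) - 57 = (-3 + sqrt(m**2) - 21*m)/(3*m) - 57 = -57 + (-3 + sqrt(m**2) - 21*m)/(3*m))
x(A, 73) + 44573 = (1/3)*(-3 + sqrt(9**2) - 192*9)/9 + 44573 = (1/3)*(1/9)*(-3 + sqrt(81) - 1728) + 44573 = (1/3)*(1/9)*(-3 + 9 - 1728) + 44573 = (1/3)*(1/9)*(-1722) + 44573 = -574/9 + 44573 = 400583/9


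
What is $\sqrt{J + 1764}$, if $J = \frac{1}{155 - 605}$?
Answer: $\frac{\sqrt{1587598}}{30} \approx 42.0$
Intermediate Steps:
$J = - \frac{1}{450}$ ($J = \frac{1}{-450} = - \frac{1}{450} \approx -0.0022222$)
$\sqrt{J + 1764} = \sqrt{- \frac{1}{450} + 1764} = \sqrt{\frac{793799}{450}} = \frac{\sqrt{1587598}}{30}$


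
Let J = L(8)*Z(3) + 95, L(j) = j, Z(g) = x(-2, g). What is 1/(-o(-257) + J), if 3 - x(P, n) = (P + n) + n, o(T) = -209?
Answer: 1/296 ≈ 0.0033784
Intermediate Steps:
x(P, n) = 3 - P - 2*n (x(P, n) = 3 - ((P + n) + n) = 3 - (P + 2*n) = 3 + (-P - 2*n) = 3 - P - 2*n)
Z(g) = 5 - 2*g (Z(g) = 3 - 1*(-2) - 2*g = 3 + 2 - 2*g = 5 - 2*g)
J = 87 (J = 8*(5 - 2*3) + 95 = 8*(5 - 6) + 95 = 8*(-1) + 95 = -8 + 95 = 87)
1/(-o(-257) + J) = 1/(-1*(-209) + 87) = 1/(209 + 87) = 1/296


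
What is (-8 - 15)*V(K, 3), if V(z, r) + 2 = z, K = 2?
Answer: 0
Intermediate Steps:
V(z, r) = -2 + z
(-8 - 15)*V(K, 3) = (-8 - 15)*(-2 + 2) = -23*0 = 0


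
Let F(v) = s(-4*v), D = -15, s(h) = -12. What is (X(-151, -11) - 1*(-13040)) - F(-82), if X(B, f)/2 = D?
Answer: 13022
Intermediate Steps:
X(B, f) = -30 (X(B, f) = 2*(-15) = -30)
F(v) = -12
(X(-151, -11) - 1*(-13040)) - F(-82) = (-30 - 1*(-13040)) - 1*(-12) = (-30 + 13040) + 12 = 13010 + 12 = 13022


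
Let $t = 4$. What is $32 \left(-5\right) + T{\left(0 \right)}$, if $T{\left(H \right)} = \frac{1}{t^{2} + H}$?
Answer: $- \frac{2559}{16} \approx -159.94$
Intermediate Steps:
$T{\left(H \right)} = \frac{1}{16 + H}$ ($T{\left(H \right)} = \frac{1}{4^{2} + H} = \frac{1}{16 + H}$)
$32 \left(-5\right) + T{\left(0 \right)} = 32 \left(-5\right) + \frac{1}{16 + 0} = -160 + \frac{1}{16} = - \frac{2559}{16}$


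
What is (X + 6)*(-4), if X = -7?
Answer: 4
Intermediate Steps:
(X + 6)*(-4) = (-7 + 6)*(-4) = -1*(-4) = 4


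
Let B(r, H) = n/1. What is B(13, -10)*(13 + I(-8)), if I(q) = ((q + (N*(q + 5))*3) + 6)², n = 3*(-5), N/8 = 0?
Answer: -255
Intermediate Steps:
N = 0 (N = 8*0 = 0)
n = -15
B(r, H) = -15 (B(r, H) = -15/1 = -15*1 = -15)
I(q) = (6 + q)² (I(q) = ((q + (0*(q + 5))*3) + 6)² = ((q + (0*(5 + q))*3) + 6)² = ((q + 0*3) + 6)² = ((q + 0) + 6)² = (q + 6)² = (6 + q)²)
B(13, -10)*(13 + I(-8)) = -15*(13 + (6 - 8)²) = -15*(13 + (-2)²) = -15*(13 + 4) = -15*17 = -255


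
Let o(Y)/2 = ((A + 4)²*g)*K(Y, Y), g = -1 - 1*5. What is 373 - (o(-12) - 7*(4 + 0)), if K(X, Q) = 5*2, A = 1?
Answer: 3401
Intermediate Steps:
K(X, Q) = 10
g = -6 (g = -1 - 5 = -6)
o(Y) = -3000 (o(Y) = 2*(((1 + 4)²*(-6))*10) = 2*((5²*(-6))*10) = 2*((25*(-6))*10) = 2*(-150*10) = 2*(-1500) = -3000)
373 - (o(-12) - 7*(4 + 0)) = 373 - (-3000 - 7*(4 + 0)) = 373 - (-3000 - 7*4) = 373 - (-3000 - 1*28) = 373 - (-3000 - 28) = 373 - 1*(-3028) = 373 + 3028 = 3401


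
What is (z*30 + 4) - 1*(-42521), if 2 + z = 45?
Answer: 43815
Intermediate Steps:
z = 43 (z = -2 + 45 = 43)
(z*30 + 4) - 1*(-42521) = (43*30 + 4) - 1*(-42521) = (1290 + 4) + 42521 = 1294 + 42521 = 43815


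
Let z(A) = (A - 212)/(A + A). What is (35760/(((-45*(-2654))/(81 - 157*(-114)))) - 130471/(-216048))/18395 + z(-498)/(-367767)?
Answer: 9423179601666054241/32195991975526767024 ≈ 0.29268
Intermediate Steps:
z(A) = (-212 + A)/(2*A) (z(A) = (-212 + A)/((2*A)) = (-212 + A)*(1/(2*A)) = (-212 + A)/(2*A))
(35760/(((-45*(-2654))/(81 - 157*(-114)))) - 130471/(-216048))/18395 + z(-498)/(-367767) = (35760/(((-45*(-2654))/(81 - 157*(-114)))) - 130471/(-216048))/18395 + ((1/2)*(-212 - 498)/(-498))/(-367767) = (35760/((119430/(81 + 17898))) - 130471*(-1/216048))*(1/18395) + ((1/2)*(-1/498)*(-710))*(-1/367767) = (35760/((119430/17979)) + 130471/216048)*(1/18395) + (355/498)*(-1/367767) = (35760/((119430*(1/17979))) + 130471/216048)*(1/18395) - 355/183147966 = (35760/(39810/5993) + 130471/216048)*(1/18395) - 355/183147966 = (35760*(5993/39810) + 130471/216048)*(1/18395) - 355/183147966 = (7143656/1327 + 130471/216048)*(1/18395) - 355/183147966 = (1543545726505/286695696)*(1/18395) - 355/183147966 = 308709145301/1054753465584 - 355/183147966 = 9423179601666054241/32195991975526767024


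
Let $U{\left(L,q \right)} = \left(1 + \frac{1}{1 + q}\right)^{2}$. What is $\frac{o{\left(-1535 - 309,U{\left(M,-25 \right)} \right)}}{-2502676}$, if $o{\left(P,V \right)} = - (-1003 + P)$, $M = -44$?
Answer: $- \frac{2847}{2502676} \approx -0.0011376$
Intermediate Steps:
$o{\left(P,V \right)} = 1003 - P$
$\frac{o{\left(-1535 - 309,U{\left(M,-25 \right)} \right)}}{-2502676} = \frac{1003 - \left(-1535 - 309\right)}{-2502676} = \left(1003 - -1844\right) \left(- \frac{1}{2502676}\right) = \left(1003 + 1844\right) \left(- \frac{1}{2502676}\right) = 2847 \left(- \frac{1}{2502676}\right) = - \frac{2847}{2502676}$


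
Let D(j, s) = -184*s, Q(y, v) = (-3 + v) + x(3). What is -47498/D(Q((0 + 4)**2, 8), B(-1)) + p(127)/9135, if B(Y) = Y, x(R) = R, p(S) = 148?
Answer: -216933499/840420 ≈ -258.13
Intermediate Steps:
Q(y, v) = v (Q(y, v) = (-3 + v) + 3 = v)
-47498/D(Q((0 + 4)**2, 8), B(-1)) + p(127)/9135 = -47498/((-184*(-1))) + 148/9135 = -47498/184 + 148*(1/9135) = -47498*1/184 + 148/9135 = -23749/92 + 148/9135 = -216933499/840420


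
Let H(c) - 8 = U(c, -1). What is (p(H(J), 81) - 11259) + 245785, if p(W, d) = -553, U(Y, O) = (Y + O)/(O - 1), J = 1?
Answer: 233973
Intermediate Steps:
U(Y, O) = (O + Y)/(-1 + O)
H(c) = 17/2 - c/2 (H(c) = 8 + (-1 + c)/(-1 - 1) = 8 + (-1 + c)/(-2) = 8 - (-1 + c)/2 = 8 + (½ - c/2) = 17/2 - c/2)
(p(H(J), 81) - 11259) + 245785 = (-553 - 11259) + 245785 = -11812 + 245785 = 233973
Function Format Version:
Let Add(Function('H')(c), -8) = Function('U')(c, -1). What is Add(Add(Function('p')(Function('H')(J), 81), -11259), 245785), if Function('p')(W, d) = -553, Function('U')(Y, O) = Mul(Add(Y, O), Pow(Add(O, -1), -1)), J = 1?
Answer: 233973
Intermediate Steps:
Function('U')(Y, O) = Mul(Pow(Add(-1, O), -1), Add(O, Y)) (Function('U')(Y, O) = Mul(Add(O, Y), Pow(Add(-1, O), -1)) = Mul(Pow(Add(-1, O), -1), Add(O, Y)))
Function('H')(c) = Add(Rational(17, 2), Mul(Rational(-1, 2), c)) (Function('H')(c) = Add(8, Mul(Pow(Add(-1, -1), -1), Add(-1, c))) = Add(8, Mul(Pow(-2, -1), Add(-1, c))) = Add(8, Mul(Rational(-1, 2), Add(-1, c))) = Add(8, Add(Rational(1, 2), Mul(Rational(-1, 2), c))) = Add(Rational(17, 2), Mul(Rational(-1, 2), c)))
Add(Add(Function('p')(Function('H')(J), 81), -11259), 245785) = Add(Add(-553, -11259), 245785) = Add(-11812, 245785) = 233973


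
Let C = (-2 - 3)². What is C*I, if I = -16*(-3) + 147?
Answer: 4875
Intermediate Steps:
C = 25 (C = (-5)² = 25)
I = 195 (I = 48 + 147 = 195)
C*I = 25*195 = 4875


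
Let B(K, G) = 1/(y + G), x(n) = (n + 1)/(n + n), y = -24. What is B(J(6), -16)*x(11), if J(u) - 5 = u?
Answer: -3/220 ≈ -0.013636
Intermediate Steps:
J(u) = 5 + u
x(n) = (1 + n)/(2*n) (x(n) = (1 + n)/((2*n)) = (1 + n)*(1/(2*n)) = (1 + n)/(2*n))
B(K, G) = 1/(-24 + G)
B(J(6), -16)*x(11) = ((1/2)*(1 + 11)/11)/(-24 - 16) = ((1/2)*(1/11)*12)/(-40) = -1/40*6/11 = -3/220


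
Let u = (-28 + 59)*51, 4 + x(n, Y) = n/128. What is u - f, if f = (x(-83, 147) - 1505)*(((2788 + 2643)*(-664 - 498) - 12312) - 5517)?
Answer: -1222916673617/128 ≈ -9.5540e+9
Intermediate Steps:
x(n, Y) = -4 + n/128
u = 1581 (u = 31*51 = 1581)
f = 1222916875985/128 (f = ((-4 + (1/128)*(-83)) - 1505)*(((2788 + 2643)*(-664 - 498) - 12312) - 5517) = ((-4 - 83/128) - 1505)*((5431*(-1162) - 12312) - 5517) = (-595/128 - 1505)*((-6310822 - 12312) - 5517) = -193235*(-6323134 - 5517)/128 = -193235/128*(-6328651) = 1222916875985/128 ≈ 9.5540e+9)
u - f = 1581 - 1*1222916875985/128 = 1581 - 1222916875985/128 = -1222916673617/128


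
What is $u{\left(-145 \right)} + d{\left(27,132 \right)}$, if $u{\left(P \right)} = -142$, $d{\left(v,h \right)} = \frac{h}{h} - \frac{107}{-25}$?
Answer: $- \frac{3418}{25} \approx -136.72$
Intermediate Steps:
$d{\left(v,h \right)} = \frac{132}{25}$ ($d{\left(v,h \right)} = 1 - - \frac{107}{25} = 1 + \frac{107}{25} = \frac{132}{25}$)
$u{\left(-145 \right)} + d{\left(27,132 \right)} = -142 + \frac{132}{25} = - \frac{3418}{25}$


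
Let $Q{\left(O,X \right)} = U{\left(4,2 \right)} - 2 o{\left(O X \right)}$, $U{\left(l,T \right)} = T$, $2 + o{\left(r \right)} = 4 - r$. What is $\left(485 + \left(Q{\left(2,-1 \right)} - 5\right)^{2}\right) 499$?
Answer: $302394$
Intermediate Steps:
$o{\left(r \right)} = 2 - r$ ($o{\left(r \right)} = -2 - \left(-4 + r\right) = 2 - r$)
$Q{\left(O,X \right)} = -2 + 2 O X$ ($Q{\left(O,X \right)} = 2 - 2 \left(2 - O X\right) = 2 + \left(-4 + 2 O X\right) = -2 + 2 O X$)
$\left(485 + \left(Q{\left(2,-1 \right)} - 5\right)^{2}\right) 499 = \left(485 + \left(\left(-2 + 2 \cdot 2 \left(-1\right)\right) - 5\right)^{2}\right) 499 = \left(485 + \left(\left(-2 - 4\right) - 5\right)^{2}\right) 499 = \left(485 + \left(-6 - 5\right)^{2}\right) 499 = \left(485 + \left(-11\right)^{2}\right) 499 = \left(485 + 121\right) 499 = 606 \cdot 499 = 302394$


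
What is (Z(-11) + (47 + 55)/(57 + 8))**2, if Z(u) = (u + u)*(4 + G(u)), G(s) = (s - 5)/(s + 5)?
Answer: 800550436/38025 ≈ 21053.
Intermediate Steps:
G(s) = (-5 + s)/(5 + s)
Z(u) = 2*u*(4 + (-5 + u)/(5 + u)) (Z(u) = (u + u)*(4 + (-5 + u)/(5 + u)) = (2*u)*(4 + (-5 + u)/(5 + u)) = 2*u*(4 + (-5 + u)/(5 + u)))
(Z(-11) + (47 + 55)/(57 + 8))**2 = (10*(-11)*(3 - 11)/(5 - 11) + (47 + 55)/(57 + 8))**2 = (10*(-11)*(-8)/(-6) + 102/65)**2 = (10*(-11)*(-1/6)*(-8) + 102*(1/65))**2 = (-440/3 + 102/65)**2 = (-28294/195)**2 = 800550436/38025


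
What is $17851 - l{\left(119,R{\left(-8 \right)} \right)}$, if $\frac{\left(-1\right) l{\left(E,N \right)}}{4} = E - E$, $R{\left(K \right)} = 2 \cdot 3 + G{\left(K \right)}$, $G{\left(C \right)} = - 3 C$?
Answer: $17851$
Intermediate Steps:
$R{\left(K \right)} = 6 - 3 K$ ($R{\left(K \right)} = 2 \cdot 3 - 3 K = 6 - 3 K$)
$l{\left(E,N \right)} = 0$ ($l{\left(E,N \right)} = - 4 \left(E - E\right) = \left(-4\right) 0 = 0$)
$17851 - l{\left(119,R{\left(-8 \right)} \right)} = 17851 - 0 = 17851 + 0 = 17851$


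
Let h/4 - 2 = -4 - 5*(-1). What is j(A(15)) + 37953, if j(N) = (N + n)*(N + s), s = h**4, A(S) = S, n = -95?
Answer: -1622127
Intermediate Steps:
h = 12 (h = 8 + 4*(-4 - 5*(-1)) = 8 + 4*(-4 + 5) = 8 + 4*1 = 8 + 4 = 12)
s = 20736 (s = 12**4 = 20736)
j(N) = (-95 + N)*(20736 + N) (j(N) = (N - 95)*(N + 20736) = (-95 + N)*(20736 + N))
j(A(15)) + 37953 = (-1969920 + 15**2 + 20641*15) + 37953 = (-1969920 + 225 + 309615) + 37953 = -1660080 + 37953 = -1622127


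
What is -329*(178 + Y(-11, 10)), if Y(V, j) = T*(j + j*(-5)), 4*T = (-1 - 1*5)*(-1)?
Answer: -38822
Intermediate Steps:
T = 3/2 (T = ((-1 - 1*5)*(-1))/4 = ((-1 - 5)*(-1))/4 = (-6*(-1))/4 = (1/4)*6 = 3/2 ≈ 1.5000)
Y(V, j) = -6*j (Y(V, j) = 3*(j + j*(-5))/2 = 3*(j - 5*j)/2 = 3*(-4*j)/2 = -6*j)
-329*(178 + Y(-11, 10)) = -329*(178 - 6*10) = -329*(178 - 60) = -329*118 = -38822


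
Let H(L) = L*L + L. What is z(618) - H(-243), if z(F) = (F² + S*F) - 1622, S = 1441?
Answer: 1212034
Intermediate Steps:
H(L) = L + L² (H(L) = L² + L = L + L²)
z(F) = -1622 + F² + 1441*F (z(F) = (F² + 1441*F) - 1622 = -1622 + F² + 1441*F)
z(618) - H(-243) = (-1622 + 618² + 1441*618) - (-243)*(1 - 243) = (-1622 + 381924 + 890538) - (-243)*(-242) = 1270840 - 1*58806 = 1270840 - 58806 = 1212034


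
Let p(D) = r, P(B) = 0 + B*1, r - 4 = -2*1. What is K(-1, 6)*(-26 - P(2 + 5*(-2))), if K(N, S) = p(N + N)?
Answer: -36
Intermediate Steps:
r = 2 (r = 4 - 2*1 = 4 - 2 = 2)
P(B) = B (P(B) = 0 + B = B)
p(D) = 2
K(N, S) = 2
K(-1, 6)*(-26 - P(2 + 5*(-2))) = 2*(-26 - (2 + 5*(-2))) = 2*(-26 - (2 - 10)) = 2*(-26 - 1*(-8)) = 2*(-26 + 8) = 2*(-18) = -36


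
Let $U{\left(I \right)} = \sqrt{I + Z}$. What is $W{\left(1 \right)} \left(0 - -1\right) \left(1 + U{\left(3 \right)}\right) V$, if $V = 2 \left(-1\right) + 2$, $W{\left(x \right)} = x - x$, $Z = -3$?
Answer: $0$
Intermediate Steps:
$W{\left(x \right)} = 0$
$U{\left(I \right)} = \sqrt{-3 + I}$ ($U{\left(I \right)} = \sqrt{I - 3} = \sqrt{-3 + I}$)
$V = 0$ ($V = -2 + 2 = 0$)
$W{\left(1 \right)} \left(0 - -1\right) \left(1 + U{\left(3 \right)}\right) V = 0 \left(0 - -1\right) \left(1 + \sqrt{-3 + 3}\right) 0 = 0 \left(0 + 1\right) \left(1 + \sqrt{0}\right) 0 = 0 \cdot 1 \left(1 + 0\right) 0 = 0 \cdot 1 \cdot 0 = 0 \cdot 0 = 0$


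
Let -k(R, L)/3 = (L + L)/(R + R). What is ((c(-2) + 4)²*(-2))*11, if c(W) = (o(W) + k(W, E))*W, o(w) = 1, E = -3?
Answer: -2662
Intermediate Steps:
k(R, L) = -3*L/R (k(R, L) = -3*(L + L)/(R + R) = -3*2*L/(2*R) = -3*2*L*1/(2*R) = -3*L/R)
c(W) = W*(1 + 9/W) (c(W) = (1 - 3*(-3)/W)*W = (1 + 9/W)*W = W*(1 + 9/W))
((c(-2) + 4)²*(-2))*11 = (((9 - 2) + 4)²*(-2))*11 = ((7 + 4)²*(-2))*11 = (11²*(-2))*11 = (121*(-2))*11 = -242*11 = -2662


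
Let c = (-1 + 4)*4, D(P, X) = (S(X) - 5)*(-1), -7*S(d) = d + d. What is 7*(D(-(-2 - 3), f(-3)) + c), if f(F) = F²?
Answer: 137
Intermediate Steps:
S(d) = -2*d/7 (S(d) = -(d + d)/7 = -2*d/7)
D(P, X) = 5 + 2*X/7 (D(P, X) = (-2*X/7 - 5)*(-1) = (-5 - 2*X/7)*(-1) = 5 + 2*X/7)
c = 12 (c = 3*4 = 12)
7*(D(-(-2 - 3), f(-3)) + c) = 7*((5 + (2/7)*(-3)²) + 12) = 7*((5 + (2/7)*9) + 12) = 7*((5 + 18/7) + 12) = 7*(53/7 + 12) = 7*(137/7) = 137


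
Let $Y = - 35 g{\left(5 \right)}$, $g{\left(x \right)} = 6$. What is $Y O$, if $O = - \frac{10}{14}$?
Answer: $150$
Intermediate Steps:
$O = - \frac{5}{7}$ ($O = \left(-10\right) \frac{1}{14} = - \frac{5}{7} \approx -0.71429$)
$Y = -210$ ($Y = \left(-35\right) 6 = -210$)
$Y O = \left(-210\right) \left(- \frac{5}{7}\right) = 150$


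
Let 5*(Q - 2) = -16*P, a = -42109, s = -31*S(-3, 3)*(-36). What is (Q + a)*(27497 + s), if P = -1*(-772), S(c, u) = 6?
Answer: -7621175191/5 ≈ -1.5242e+9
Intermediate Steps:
P = 772
s = 6696 (s = -31*6*(-36) = -186*(-36) = 6696)
Q = -12342/5 (Q = 2 + (-16*772)/5 = 2 + (1/5)*(-12352) = 2 - 12352/5 = -12342/5 ≈ -2468.4)
(Q + a)*(27497 + s) = (-12342/5 - 42109)*(27497 + 6696) = -222887/5*34193 = -7621175191/5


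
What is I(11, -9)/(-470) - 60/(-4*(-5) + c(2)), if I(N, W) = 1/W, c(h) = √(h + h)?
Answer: -126889/46530 ≈ -2.7270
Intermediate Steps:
c(h) = √2*√h (c(h) = √(2*h) = √2*√h)
I(11, -9)/(-470) - 60/(-4*(-5) + c(2)) = 1/(-9*(-470)) - 60/(-4*(-5) + √2*√2) = -⅑*(-1/470) - 60/(20 + 2) = 1/4230 - 60/22 = 1/4230 - 60*1/22 = 1/4230 - 30/11 = -126889/46530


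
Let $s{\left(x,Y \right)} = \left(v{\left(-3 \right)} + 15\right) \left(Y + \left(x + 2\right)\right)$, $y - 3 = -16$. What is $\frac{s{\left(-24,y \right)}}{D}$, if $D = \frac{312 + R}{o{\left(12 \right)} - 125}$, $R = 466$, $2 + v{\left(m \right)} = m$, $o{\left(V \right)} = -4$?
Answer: $\frac{22575}{389} \approx 58.033$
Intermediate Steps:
$y = -13$ ($y = 3 - 16 = -13$)
$v{\left(m \right)} = -2 + m$
$s{\left(x,Y \right)} = 20 + 10 Y + 10 x$ ($s{\left(x,Y \right)} = \left(\left(-2 - 3\right) + 15\right) \left(Y + \left(x + 2\right)\right) = \left(-5 + 15\right) \left(Y + \left(2 + x\right)\right) = 10 \left(2 + Y + x\right) = 20 + 10 Y + 10 x$)
$D = - \frac{778}{129}$ ($D = \frac{312 + 466}{-4 - 125} = \frac{778}{-129} = 778 \left(- \frac{1}{129}\right) = - \frac{778}{129} \approx -6.031$)
$\frac{s{\left(-24,y \right)}}{D} = \frac{20 + 10 \left(-13\right) + 10 \left(-24\right)}{- \frac{778}{129}} = \left(20 - 130 - 240\right) \left(- \frac{129}{778}\right) = \left(-350\right) \left(- \frac{129}{778}\right) = \frac{22575}{389}$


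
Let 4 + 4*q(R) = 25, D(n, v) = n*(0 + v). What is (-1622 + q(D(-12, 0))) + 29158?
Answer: 110165/4 ≈ 27541.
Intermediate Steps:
D(n, v) = n*v
q(R) = 21/4 (q(R) = -1 + (¼)*25 = -1 + 25/4 = 21/4)
(-1622 + q(D(-12, 0))) + 29158 = (-1622 + 21/4) + 29158 = -6467/4 + 29158 = 110165/4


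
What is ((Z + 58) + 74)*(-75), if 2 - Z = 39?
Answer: -7125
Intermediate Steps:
Z = -37 (Z = 2 - 1*39 = 2 - 39 = -37)
((Z + 58) + 74)*(-75) = ((-37 + 58) + 74)*(-75) = (21 + 74)*(-75) = 95*(-75) = -7125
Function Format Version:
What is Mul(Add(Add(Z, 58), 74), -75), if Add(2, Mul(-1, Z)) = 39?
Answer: -7125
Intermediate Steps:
Z = -37 (Z = Add(2, Mul(-1, 39)) = Add(2, -39) = -37)
Mul(Add(Add(Z, 58), 74), -75) = Mul(Add(Add(-37, 58), 74), -75) = Mul(Add(21, 74), -75) = Mul(95, -75) = -7125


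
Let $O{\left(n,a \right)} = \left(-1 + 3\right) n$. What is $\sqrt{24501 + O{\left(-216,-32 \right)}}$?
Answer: $\sqrt{24069} \approx 155.14$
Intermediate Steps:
$O{\left(n,a \right)} = 2 n$
$\sqrt{24501 + O{\left(-216,-32 \right)}} = \sqrt{24501 + 2 \left(-216\right)} = \sqrt{24501 - 432} = \sqrt{24069}$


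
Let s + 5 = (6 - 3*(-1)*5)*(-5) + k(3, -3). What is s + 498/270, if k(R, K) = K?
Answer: -5002/45 ≈ -111.16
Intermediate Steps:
s = -113 (s = -5 + ((6 - 3*(-1)*5)*(-5) - 3) = -5 + ((6 + 3*5)*(-5) - 3) = -5 + ((6 + 15)*(-5) - 3) = -5 + (21*(-5) - 3) = -5 + (-105 - 3) = -5 - 108 = -113)
s + 498/270 = -113 + 498/270 = -113 + 498*(1/270) = -113 + 83/45 = -5002/45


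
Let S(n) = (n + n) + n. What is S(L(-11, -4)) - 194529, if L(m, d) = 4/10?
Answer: -972639/5 ≈ -1.9453e+5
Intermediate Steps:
L(m, d) = ⅖ (L(m, d) = 4*(⅒) = ⅖)
S(n) = 3*n (S(n) = 2*n + n = 3*n)
S(L(-11, -4)) - 194529 = 3*(⅖) - 194529 = 6/5 - 194529 = -972639/5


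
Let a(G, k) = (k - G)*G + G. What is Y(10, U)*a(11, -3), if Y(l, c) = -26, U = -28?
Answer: 3718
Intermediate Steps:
a(G, k) = G + G*(k - G) (a(G, k) = G*(k - G) + G = G + G*(k - G))
Y(10, U)*a(11, -3) = -286*(1 - 3 - 1*11) = -286*(1 - 3 - 11) = -286*(-13) = -26*(-143) = 3718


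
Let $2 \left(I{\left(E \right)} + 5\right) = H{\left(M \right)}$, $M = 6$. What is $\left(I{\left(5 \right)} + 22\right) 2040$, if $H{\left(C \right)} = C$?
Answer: $40800$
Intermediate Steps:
$I{\left(E \right)} = -2$ ($I{\left(E \right)} = -5 + \frac{1}{2} \cdot 6 = -5 + 3 = -2$)
$\left(I{\left(5 \right)} + 22\right) 2040 = \left(-2 + 22\right) 2040 = 20 \cdot 2040 = 40800$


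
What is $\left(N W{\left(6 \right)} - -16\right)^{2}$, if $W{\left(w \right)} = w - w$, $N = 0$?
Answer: $256$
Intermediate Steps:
$W{\left(w \right)} = 0$
$\left(N W{\left(6 \right)} - -16\right)^{2} = \left(0 \cdot 0 - -16\right)^{2} = \left(0 + 16\right)^{2} = 16^{2} = 256$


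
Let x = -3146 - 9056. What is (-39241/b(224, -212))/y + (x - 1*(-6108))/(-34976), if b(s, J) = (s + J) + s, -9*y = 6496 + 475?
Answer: 2797252451/7192622032 ≈ 0.38891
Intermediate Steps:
y = -6971/9 (y = -(6496 + 475)/9 = -⅑*6971 = -6971/9 ≈ -774.56)
b(s, J) = J + 2*s (b(s, J) = (J + s) + s = J + 2*s)
x = -12202
(-39241/b(224, -212))/y + (x - 1*(-6108))/(-34976) = (-39241/(-212 + 2*224))/(-6971/9) + (-12202 - 1*(-6108))/(-34976) = -39241/(-212 + 448)*(-9/6971) + (-12202 + 6108)*(-1/34976) = -39241/236*(-9/6971) - 6094*(-1/34976) = -39241*1/236*(-9/6971) + 3047/17488 = -39241/236*(-9/6971) + 3047/17488 = 353169/1645156 + 3047/17488 = 2797252451/7192622032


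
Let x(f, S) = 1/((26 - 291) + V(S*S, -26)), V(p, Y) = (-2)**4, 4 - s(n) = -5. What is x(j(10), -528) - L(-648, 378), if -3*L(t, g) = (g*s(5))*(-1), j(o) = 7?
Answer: -282367/249 ≈ -1134.0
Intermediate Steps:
s(n) = 9 (s(n) = 4 - 1*(-5) = 4 + 5 = 9)
L(t, g) = 3*g (L(t, g) = -g*9*(-1)/3 = -9*g*(-1)/3 = -(-3)*g = 3*g)
V(p, Y) = 16
x(f, S) = -1/249 (x(f, S) = 1/((26 - 291) + 16) = 1/(-265 + 16) = 1/(-249) = -1/249)
x(j(10), -528) - L(-648, 378) = -1/249 - 3*378 = -1/249 - 1*1134 = -1/249 - 1134 = -282367/249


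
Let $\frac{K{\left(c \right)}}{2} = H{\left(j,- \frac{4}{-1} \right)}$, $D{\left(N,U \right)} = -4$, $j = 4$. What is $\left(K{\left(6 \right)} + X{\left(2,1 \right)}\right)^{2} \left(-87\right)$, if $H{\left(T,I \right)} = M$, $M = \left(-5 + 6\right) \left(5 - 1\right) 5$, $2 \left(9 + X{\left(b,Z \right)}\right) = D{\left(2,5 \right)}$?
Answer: $-73167$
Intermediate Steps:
$X{\left(b,Z \right)} = -11$ ($X{\left(b,Z \right)} = -9 + \frac{1}{2} \left(-4\right) = -9 - 2 = -11$)
$M = 20$ ($M = 1 \cdot 4 \cdot 5 = 4 \cdot 5 = 20$)
$H{\left(T,I \right)} = 20$
$K{\left(c \right)} = 40$ ($K{\left(c \right)} = 2 \cdot 20 = 40$)
$\left(K{\left(6 \right)} + X{\left(2,1 \right)}\right)^{2} \left(-87\right) = \left(40 - 11\right)^{2} \left(-87\right) = 29^{2} \left(-87\right) = 841 \left(-87\right) = -73167$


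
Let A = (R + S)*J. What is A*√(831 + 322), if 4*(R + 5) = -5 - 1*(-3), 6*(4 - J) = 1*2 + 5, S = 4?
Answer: -17*√1153/4 ≈ -144.31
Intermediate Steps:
J = 17/6 (J = 4 - (1*2 + 5)/6 = 4 - (2 + 5)/6 = 4 - ⅙*7 = 4 - 7/6 = 17/6 ≈ 2.8333)
R = -11/2 (R = -5 + (-5 - 1*(-3))/4 = -5 + (-5 + 3)/4 = -5 + (¼)*(-2) = -5 - ½ = -11/2 ≈ -5.5000)
A = -17/4 (A = (-11/2 + 4)*(17/6) = -3/2*17/6 = -17/4 ≈ -4.2500)
A*√(831 + 322) = -17*√(831 + 322)/4 = -17*√1153/4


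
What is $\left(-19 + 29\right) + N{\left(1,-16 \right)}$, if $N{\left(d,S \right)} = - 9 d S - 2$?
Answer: $152$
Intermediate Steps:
$N{\left(d,S \right)} = -2 - 9 S d$ ($N{\left(d,S \right)} = - 9 S d - 2 = -2 - 9 S d$)
$\left(-19 + 29\right) + N{\left(1,-16 \right)} = \left(-19 + 29\right) - \left(2 - 144\right) = 10 + \left(-2 + 144\right) = 10 + 142 = 152$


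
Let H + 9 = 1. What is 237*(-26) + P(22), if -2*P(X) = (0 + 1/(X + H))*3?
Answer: -172539/28 ≈ -6162.1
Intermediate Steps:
H = -8 (H = -9 + 1 = -8)
P(X) = -3/(2*(-8 + X)) (P(X) = -(0 + 1/(X - 8))*3/2 = -(0 + 1/(-8 + X))*3/2 = -3/(2*(-8 + X)))
237*(-26) + P(22) = 237*(-26) - 3/(-16 + 2*22) = -6162 - 3/(-16 + 44) = -6162 - 3/28 = -172539/28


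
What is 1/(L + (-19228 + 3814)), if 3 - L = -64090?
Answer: 1/48679 ≈ 2.0543e-5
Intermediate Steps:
L = 64093 (L = 3 - 1*(-64090) = 3 + 64090 = 64093)
1/(L + (-19228 + 3814)) = 1/(64093 + (-19228 + 3814)) = 1/(64093 - 15414) = 1/48679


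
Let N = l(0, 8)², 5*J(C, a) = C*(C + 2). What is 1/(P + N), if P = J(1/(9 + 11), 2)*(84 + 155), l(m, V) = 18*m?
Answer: 2000/9799 ≈ 0.20410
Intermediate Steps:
J(C, a) = C*(2 + C)/5 (J(C, a) = (C*(C + 2))/5 = (C*(2 + C))/5 = C*(2 + C)/5)
P = 9799/2000 (P = ((2 + 1/(9 + 11))/(5*(9 + 11)))*(84 + 155) = ((⅕)*(2 + 1/20)/20)*239 = ((⅕)*(1/20)*(2 + 1/20))*239 = ((⅕)*(1/20)*(41/20))*239 = (41/2000)*239 = 9799/2000 ≈ 4.8995)
N = 0 (N = (18*0)² = 0² = 0)
1/(P + N) = 1/(9799/2000 + 0) = 1/(9799/2000) = 2000/9799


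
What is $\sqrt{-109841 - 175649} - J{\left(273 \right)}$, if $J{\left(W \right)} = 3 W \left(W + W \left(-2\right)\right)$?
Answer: $223587 + i \sqrt{285490} \approx 2.2359 \cdot 10^{5} + 534.31 i$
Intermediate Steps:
$J{\left(W \right)} = - 3 W^{2}$ ($J{\left(W \right)} = 3 W \left(W - 2 W\right) = 3 W \left(- W\right) = - 3 W^{2}$)
$\sqrt{-109841 - 175649} - J{\left(273 \right)} = \sqrt{-109841 - 175649} - - 3 \cdot 273^{2} = \sqrt{-285490} - \left(-3\right) 74529 = i \sqrt{285490} - -223587 = i \sqrt{285490} + 223587 = 223587 + i \sqrt{285490}$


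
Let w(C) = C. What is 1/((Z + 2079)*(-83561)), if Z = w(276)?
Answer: -1/196786155 ≈ -5.0817e-9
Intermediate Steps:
Z = 276
1/((Z + 2079)*(-83561)) = 1/((276 + 2079)*(-83561)) = -1/83561/2355 = (1/2355)*(-1/83561) = -1/196786155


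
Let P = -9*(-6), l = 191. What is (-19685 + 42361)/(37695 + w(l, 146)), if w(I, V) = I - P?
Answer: 5669/9458 ≈ 0.59939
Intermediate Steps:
P = 54
w(I, V) = -54 + I (w(I, V) = I - 1*54 = I - 54 = -54 + I)
(-19685 + 42361)/(37695 + w(l, 146)) = (-19685 + 42361)/(37695 + (-54 + 191)) = 22676/(37695 + 137) = 22676/37832 = 22676*(1/37832) = 5669/9458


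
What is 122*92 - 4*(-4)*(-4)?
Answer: 11160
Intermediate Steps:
122*92 - 4*(-4)*(-4) = 11224 + 16*(-4) = 11224 - 64 = 11160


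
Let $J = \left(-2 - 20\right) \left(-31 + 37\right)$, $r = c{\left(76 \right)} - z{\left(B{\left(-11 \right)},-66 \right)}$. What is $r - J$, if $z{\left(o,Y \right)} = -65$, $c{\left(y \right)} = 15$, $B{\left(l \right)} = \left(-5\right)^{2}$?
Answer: $212$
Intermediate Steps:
$B{\left(l \right)} = 25$
$r = 80$ ($r = 15 - -65 = 15 + 65 = 80$)
$J = -132$ ($J = \left(-2 - 20\right) 6 = \left(-22\right) 6 = -132$)
$r - J = 80 - -132 = 80 + 132 = 212$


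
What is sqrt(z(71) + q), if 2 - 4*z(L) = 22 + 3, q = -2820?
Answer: I*sqrt(11303)/2 ≈ 53.158*I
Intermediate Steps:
z(L) = -23/4 (z(L) = 1/2 - (22 + 3)/4 = 1/2 - 1/4*25 = 1/2 - 25/4 = -23/4)
sqrt(z(71) + q) = sqrt(-23/4 - 2820) = sqrt(-11303/4) = I*sqrt(11303)/2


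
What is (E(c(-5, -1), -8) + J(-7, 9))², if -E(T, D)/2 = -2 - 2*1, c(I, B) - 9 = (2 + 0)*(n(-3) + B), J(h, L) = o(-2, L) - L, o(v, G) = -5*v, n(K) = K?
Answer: 81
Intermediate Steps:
J(h, L) = 10 - L (J(h, L) = -5*(-2) - L = 10 - L)
c(I, B) = 3 + 2*B (c(I, B) = 9 + (2 + 0)*(-3 + B) = 9 + 2*(-3 + B) = 9 + (-6 + 2*B) = 3 + 2*B)
E(T, D) = 8 (E(T, D) = -2*(-2 - 2*1) = -2*(-2 - 2) = -2*(-4) = 8)
(E(c(-5, -1), -8) + J(-7, 9))² = (8 + (10 - 1*9))² = (8 + (10 - 9))² = (8 + 1)² = 9² = 81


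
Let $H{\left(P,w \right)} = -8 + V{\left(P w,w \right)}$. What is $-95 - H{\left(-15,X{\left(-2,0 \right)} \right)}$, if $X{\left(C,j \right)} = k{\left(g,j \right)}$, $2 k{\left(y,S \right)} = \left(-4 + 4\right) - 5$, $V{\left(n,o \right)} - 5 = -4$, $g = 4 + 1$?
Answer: $-88$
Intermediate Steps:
$g = 5$
$V{\left(n,o \right)} = 1$ ($V{\left(n,o \right)} = 5 - 4 = 1$)
$k{\left(y,S \right)} = - \frac{5}{2}$ ($k{\left(y,S \right)} = \frac{\left(-4 + 4\right) - 5}{2} = \frac{0 - 5}{2} = \frac{1}{2} \left(-5\right) = - \frac{5}{2}$)
$X{\left(C,j \right)} = - \frac{5}{2}$
$H{\left(P,w \right)} = -7$ ($H{\left(P,w \right)} = -8 + 1 = -7$)
$-95 - H{\left(-15,X{\left(-2,0 \right)} \right)} = -95 - -7 = -95 + 7 = -88$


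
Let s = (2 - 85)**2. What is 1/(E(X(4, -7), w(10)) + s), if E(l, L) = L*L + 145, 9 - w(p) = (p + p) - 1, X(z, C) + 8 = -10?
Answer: 1/7134 ≈ 0.00014017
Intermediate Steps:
X(z, C) = -18 (X(z, C) = -8 - 10 = -18)
w(p) = 10 - 2*p (w(p) = 9 - ((p + p) - 1) = 9 - (2*p - 1) = 9 - (-1 + 2*p) = 9 + (1 - 2*p) = 10 - 2*p)
s = 6889 (s = (-83)**2 = 6889)
E(l, L) = 145 + L**2 (E(l, L) = L**2 + 145 = 145 + L**2)
1/(E(X(4, -7), w(10)) + s) = 1/((145 + (10 - 2*10)**2) + 6889) = 1/((145 + (10 - 20)**2) + 6889) = 1/((145 + (-10)**2) + 6889) = 1/((145 + 100) + 6889) = 1/(245 + 6889) = 1/7134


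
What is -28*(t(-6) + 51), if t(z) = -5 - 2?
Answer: -1232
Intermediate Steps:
t(z) = -7
-28*(t(-6) + 51) = -28*(-7 + 51) = -28*44 = -1232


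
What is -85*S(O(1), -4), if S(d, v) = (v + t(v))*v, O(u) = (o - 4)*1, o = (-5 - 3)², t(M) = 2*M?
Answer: -4080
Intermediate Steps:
o = 64 (o = (-8)² = 64)
O(u) = 60 (O(u) = (64 - 4)*1 = 60*1 = 60)
S(d, v) = 3*v² (S(d, v) = (v + 2*v)*v = (3*v)*v = 3*v²)
-85*S(O(1), -4) = -255*(-4)² = -255*16 = -85*48 = -4080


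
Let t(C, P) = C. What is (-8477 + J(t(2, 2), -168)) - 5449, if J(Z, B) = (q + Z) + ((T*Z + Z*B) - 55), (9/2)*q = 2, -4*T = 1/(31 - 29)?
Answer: -515333/36 ≈ -14315.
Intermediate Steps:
T = -1/8 (T = -1/(4*(31 - 29)) = -1/4/2 = -1/4*1/2 = -1/8 ≈ -0.12500)
q = 4/9 (q = (2/9)*2 = 4/9 ≈ 0.44444)
J(Z, B) = -491/9 + 7*Z/8 + B*Z (J(Z, B) = (4/9 + Z) + ((-Z/8 + Z*B) - 55) = (4/9 + Z) + ((-Z/8 + B*Z) - 55) = (4/9 + Z) + (-55 - Z/8 + B*Z) = -491/9 + 7*Z/8 + B*Z)
(-8477 + J(t(2, 2), -168)) - 5449 = (-8477 + (-491/9 + (7/8)*2 - 168*2)) - 5449 = (-8477 + (-491/9 + 7/4 - 336)) - 5449 = (-8477 - 13997/36) - 5449 = -319169/36 - 5449 = -515333/36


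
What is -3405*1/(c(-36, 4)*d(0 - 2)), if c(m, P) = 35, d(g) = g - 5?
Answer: 681/49 ≈ 13.898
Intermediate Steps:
d(g) = -5 + g
-3405*1/(c(-36, 4)*d(0 - 2)) = -3405*1/(35*(-5 + (0 - 2))) = -3405*1/(35*(-5 - 2)) = -3405/((-7*35)) = -3405/(-245) = -3405*(-1/245) = 681/49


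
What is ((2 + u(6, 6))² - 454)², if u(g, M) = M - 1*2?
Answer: 174724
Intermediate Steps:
u(g, M) = -2 + M (u(g, M) = M - 2 = -2 + M)
((2 + u(6, 6))² - 454)² = ((2 + (-2 + 6))² - 454)² = ((2 + 4)² - 454)² = (6² - 454)² = (36 - 454)² = (-418)² = 174724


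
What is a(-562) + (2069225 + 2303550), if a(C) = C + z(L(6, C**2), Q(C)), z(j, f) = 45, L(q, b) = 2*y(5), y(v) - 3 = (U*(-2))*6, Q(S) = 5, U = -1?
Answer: 4372258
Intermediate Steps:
y(v) = 15 (y(v) = 3 - 1*(-2)*6 = 3 + 2*6 = 3 + 12 = 15)
L(q, b) = 30 (L(q, b) = 2*15 = 30)
a(C) = 45 + C (a(C) = C + 45 = 45 + C)
a(-562) + (2069225 + 2303550) = (45 - 562) + (2069225 + 2303550) = -517 + 4372775 = 4372258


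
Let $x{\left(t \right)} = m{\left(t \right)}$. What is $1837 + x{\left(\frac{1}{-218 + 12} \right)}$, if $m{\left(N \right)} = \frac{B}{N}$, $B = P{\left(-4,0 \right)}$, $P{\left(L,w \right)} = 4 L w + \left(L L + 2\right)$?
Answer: $-1871$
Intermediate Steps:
$P{\left(L,w \right)} = 2 + L^{2} + 4 L w$ ($P{\left(L,w \right)} = 4 L w + \left(L^{2} + 2\right) = 4 L w + \left(2 + L^{2}\right) = 2 + L^{2} + 4 L w$)
$B = 18$ ($B = 2 + \left(-4\right)^{2} + 4 \left(-4\right) 0 = 2 + 16 + 0 = 18$)
$m{\left(N \right)} = \frac{18}{N}$
$x{\left(t \right)} = \frac{18}{t}$
$1837 + x{\left(\frac{1}{-218 + 12} \right)} = 1837 + \frac{18}{\frac{1}{-218 + 12}} = 1837 + \frac{18}{\frac{1}{-206}} = 1837 + \frac{18}{- \frac{1}{206}} = 1837 + 18 \left(-206\right) = 1837 - 3708 = -1871$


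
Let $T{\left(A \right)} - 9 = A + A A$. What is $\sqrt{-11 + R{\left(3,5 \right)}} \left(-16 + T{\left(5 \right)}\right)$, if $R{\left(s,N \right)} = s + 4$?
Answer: $46 i \approx 46.0 i$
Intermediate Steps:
$R{\left(s,N \right)} = 4 + s$
$T{\left(A \right)} = 9 + A + A^{2}$ ($T{\left(A \right)} = 9 + \left(A + A A\right) = 9 + \left(A + A^{2}\right) = 9 + A + A^{2}$)
$\sqrt{-11 + R{\left(3,5 \right)}} \left(-16 + T{\left(5 \right)}\right) = \sqrt{-11 + \left(4 + 3\right)} \left(-16 + \left(9 + 5 + 5^{2}\right)\right) = \sqrt{-11 + 7} \left(-16 + \left(9 + 5 + 25\right)\right) = \sqrt{-4} \left(-16 + 39\right) = 2 i 23 = 46 i$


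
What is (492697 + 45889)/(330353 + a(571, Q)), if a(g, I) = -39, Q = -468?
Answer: 269293/165157 ≈ 1.6305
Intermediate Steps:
(492697 + 45889)/(330353 + a(571, Q)) = (492697 + 45889)/(330353 - 39) = 538586/330314 = 538586*(1/330314) = 269293/165157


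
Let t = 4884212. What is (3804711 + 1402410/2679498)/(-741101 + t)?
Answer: 1699119486248/1850242939713 ≈ 0.91832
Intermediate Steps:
(3804711 + 1402410/2679498)/(-741101 + t) = (3804711 + 1402410/2679498)/(-741101 + 4884212) = (3804711 + 1402410*(1/2679498))/4143111 = (3804711 + 233735/446583)*(1/4143111) = (1699119486248/446583)*(1/4143111) = 1699119486248/1850242939713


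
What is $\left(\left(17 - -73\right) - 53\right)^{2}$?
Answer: $1369$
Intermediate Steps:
$\left(\left(17 - -73\right) - 53\right)^{2} = \left(\left(17 + 73\right) - 53\right)^{2} = \left(90 - 53\right)^{2} = 37^{2} = 1369$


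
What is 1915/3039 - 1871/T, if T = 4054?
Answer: 2077441/12320106 ≈ 0.16862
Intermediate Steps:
1915/3039 - 1871/T = 1915/3039 - 1871/4054 = 2077441/12320106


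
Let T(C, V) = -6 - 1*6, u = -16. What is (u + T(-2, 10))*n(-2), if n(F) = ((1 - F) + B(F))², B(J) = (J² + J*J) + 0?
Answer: -3388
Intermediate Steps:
B(J) = 2*J² (B(J) = (J² + J²) + 0 = 2*J² + 0 = 2*J²)
n(F) = (1 - F + 2*F²)² (n(F) = ((1 - F) + 2*F²)² = (1 - F + 2*F²)²)
T(C, V) = -12 (T(C, V) = -6 - 6 = -12)
(u + T(-2, 10))*n(-2) = (-16 - 12)*(1 - 1*(-2) + 2*(-2)²)² = -28*(1 + 2 + 2*4)² = -28*(1 + 2 + 8)² = -28*11² = -28*121 = -3388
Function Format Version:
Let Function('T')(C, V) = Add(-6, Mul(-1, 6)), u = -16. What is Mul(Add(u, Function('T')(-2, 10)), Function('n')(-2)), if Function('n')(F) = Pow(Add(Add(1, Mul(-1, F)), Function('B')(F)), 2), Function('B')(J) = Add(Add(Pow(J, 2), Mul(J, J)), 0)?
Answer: -3388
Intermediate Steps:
Function('B')(J) = Mul(2, Pow(J, 2)) (Function('B')(J) = Add(Add(Pow(J, 2), Pow(J, 2)), 0) = Add(Mul(2, Pow(J, 2)), 0) = Mul(2, Pow(J, 2)))
Function('n')(F) = Pow(Add(1, Mul(-1, F), Mul(2, Pow(F, 2))), 2) (Function('n')(F) = Pow(Add(Add(1, Mul(-1, F)), Mul(2, Pow(F, 2))), 2) = Pow(Add(1, Mul(-1, F), Mul(2, Pow(F, 2))), 2))
Function('T')(C, V) = -12 (Function('T')(C, V) = Add(-6, -6) = -12)
Mul(Add(u, Function('T')(-2, 10)), Function('n')(-2)) = Mul(Add(-16, -12), Pow(Add(1, Mul(-1, -2), Mul(2, Pow(-2, 2))), 2)) = Mul(-28, Pow(Add(1, 2, Mul(2, 4)), 2)) = Mul(-28, Pow(Add(1, 2, 8), 2)) = Mul(-28, Pow(11, 2)) = Mul(-28, 121) = -3388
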